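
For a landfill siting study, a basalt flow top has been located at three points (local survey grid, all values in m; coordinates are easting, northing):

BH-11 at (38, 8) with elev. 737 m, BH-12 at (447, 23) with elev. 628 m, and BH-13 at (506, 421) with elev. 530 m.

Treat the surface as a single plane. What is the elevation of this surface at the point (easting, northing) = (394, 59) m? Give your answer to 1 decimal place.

634.2 m

Let the plane be z = a·easting + b·northing + c.
BH-12−BH-11: 409a + 15b = −109;  BH-13−BH-11: 468a + 413b = −207.
Solving gives a = −0.25888, b = −0.20785.
Then c = 737 − a·38 − b·8 = 748.50.
At (394, 59): z = −102.0 − 12.3 + 748.50 = 634.2 m.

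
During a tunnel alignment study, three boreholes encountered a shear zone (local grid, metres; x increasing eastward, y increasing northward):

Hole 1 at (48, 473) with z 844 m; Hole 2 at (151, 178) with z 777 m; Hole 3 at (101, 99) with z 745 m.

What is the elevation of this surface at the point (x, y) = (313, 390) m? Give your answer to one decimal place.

867.9 m

Let the plane be z = a·x + b·y + c.
Hole 2−Hole 1: 103a − 295b = −67;  Hole 3−Hole 1: 53a − 374b = −99.
Solving gives a = 0.18119, b = 0.29038.
Then c = 844 − a·48 − b·473 = 697.95.
At (313, 390): z = 56.7 + 113.2 + 697.95 = 867.9 m.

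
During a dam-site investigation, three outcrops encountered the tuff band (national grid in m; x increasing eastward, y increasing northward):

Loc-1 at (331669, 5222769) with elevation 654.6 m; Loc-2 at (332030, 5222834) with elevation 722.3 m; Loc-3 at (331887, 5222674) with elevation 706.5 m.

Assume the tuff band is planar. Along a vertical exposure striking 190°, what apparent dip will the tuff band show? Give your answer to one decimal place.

Two edge vectors: Loc-1→Loc-2 = (361, 65, 67.7), Loc-1→Loc-3 = (218, -95, 51.9).
Normal n = (Loc-1→Loc-2) × (Loc-1→Loc-3) = (9805, -3977.3, -48465).
So ∂z/∂x = −n_x/n_z = 0.20231 and ∂z/∂y = −n_y/n_z = −0.08207.
Unit vector along 190° is (sin 190°, cos 190°) = (-0.1736, -0.9848).
Slope in that direction = a·(-0.1736) + b·(-0.9848) = 0.04569.
Apparent dip = arctan|0.04569| = 2.6° (true dip is 12.3°, so apparent ≤ true as expected).

2.6°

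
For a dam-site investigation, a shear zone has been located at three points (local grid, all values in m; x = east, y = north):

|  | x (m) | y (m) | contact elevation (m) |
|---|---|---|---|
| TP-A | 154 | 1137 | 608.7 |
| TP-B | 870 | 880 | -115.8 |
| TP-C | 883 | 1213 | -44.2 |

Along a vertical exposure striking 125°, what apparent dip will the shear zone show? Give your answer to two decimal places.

41.96°

Two edge vectors: TP-A→TP-B = (716, -257, -724.5), TP-A→TP-C = (729, 76, -652.9).
Normal n = (TP-A→TP-B) × (TP-A→TP-C) = (222857.3, -60684.1, 241769).
So ∂z/∂x = −n_x/n_z = −0.92178 and ∂z/∂y = −n_y/n_z = 0.25100.
Unit vector along 125° is (sin 125°, cos 125°) = (0.8192, -0.5736).
Slope in that direction = a·(0.8192) + b·(-0.5736) = −0.89904.
Apparent dip = arctan|0.89904| = 41.96° (true dip is 43.7°, so apparent ≤ true as expected).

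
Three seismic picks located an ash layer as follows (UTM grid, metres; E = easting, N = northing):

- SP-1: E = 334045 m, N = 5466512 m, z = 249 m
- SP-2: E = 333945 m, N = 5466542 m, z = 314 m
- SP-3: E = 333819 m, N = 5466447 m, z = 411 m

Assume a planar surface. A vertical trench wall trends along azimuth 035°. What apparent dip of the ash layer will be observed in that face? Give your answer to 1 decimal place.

Let the plane be z = a·E + b·N + c.
SP-2−SP-1: −100a + 30b = 65;  SP-3−SP-1: −226a − 65b = 162.
Solving gives a = −0.68411, b = −0.11370.
Unit vector along 035° is (sin 35°, cos 35°) = (0.5736, 0.8192).
Slope in that direction = a·(0.5736) + b·(0.8192) = −0.48553.
Apparent dip = arctan|0.48553| = 25.9° (true dip is 34.7°, so apparent ≤ true as expected).

25.9°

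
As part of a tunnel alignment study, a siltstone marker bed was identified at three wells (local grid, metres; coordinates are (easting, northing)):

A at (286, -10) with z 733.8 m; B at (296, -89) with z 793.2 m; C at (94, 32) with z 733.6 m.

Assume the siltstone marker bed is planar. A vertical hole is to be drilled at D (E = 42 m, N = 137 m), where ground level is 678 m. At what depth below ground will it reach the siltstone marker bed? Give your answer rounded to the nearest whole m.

17 m

Let the plane be z = a·E + b·N + c.
B−A: 10a − 79b = 59.4;  C−A: −192a + 42b = −0.2.
Solving gives a = −0.16809, b = −0.77318.
Then c = 733.8 − a·286 − b·-10 = 774.14.
At (42, 137): z_contact = −7.1 − 105.9 + 774.14 = 661.2 m.
Depth below ground = 678 − 661.2 = 17 m.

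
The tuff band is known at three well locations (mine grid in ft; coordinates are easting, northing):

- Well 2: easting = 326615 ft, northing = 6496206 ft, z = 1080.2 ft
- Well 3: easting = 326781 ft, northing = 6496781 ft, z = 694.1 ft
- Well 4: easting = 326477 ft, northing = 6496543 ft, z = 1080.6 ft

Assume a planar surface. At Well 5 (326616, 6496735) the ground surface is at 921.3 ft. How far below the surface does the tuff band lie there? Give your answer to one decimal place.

Let the plane be z = a·easting + b·northing + c.
Well 3−Well 2: 166a + 575b = −386.1;  Well 4−Well 2: −138a + 337b = 0.4.
Solving gives a = −0.963439819, b = −0.393337374.
Then c = 1080.2 − a·326615 − b·6496206 = 2870954.71.
At (326616, 6496735): z_contact = −314674.86 − 2555408.68 + 2870954.71 = 871.16 ft.
Depth below ground = 921.3 − 871.16 = 50.1 ft.

50.1 ft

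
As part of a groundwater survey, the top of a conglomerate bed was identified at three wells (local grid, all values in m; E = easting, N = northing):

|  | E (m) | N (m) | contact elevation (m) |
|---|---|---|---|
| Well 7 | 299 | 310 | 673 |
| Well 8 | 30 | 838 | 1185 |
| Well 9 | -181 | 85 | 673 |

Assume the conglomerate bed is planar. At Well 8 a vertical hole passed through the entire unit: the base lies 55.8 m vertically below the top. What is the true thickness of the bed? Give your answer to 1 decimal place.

Two edge vectors: Well 7→Well 8 = (-269, 528, 512), Well 7→Well 9 = (-480, -225, 0).
Normal n = (Well 7→Well 8) × (Well 7→Well 9) = (115200, -245760, 313965).
So ∂z/∂E = −n_x/n_z = −0.36692 and ∂z/∂N = −n_y/n_z = 0.78276.
|∇z| = √(a²+b²) = 0.86449, so dip δ = arctan(0.86449) = 40.84°.
True thickness = vertical thickness × cos δ = 55.8 × cos 40.84° = 42.2 m.

42.2 m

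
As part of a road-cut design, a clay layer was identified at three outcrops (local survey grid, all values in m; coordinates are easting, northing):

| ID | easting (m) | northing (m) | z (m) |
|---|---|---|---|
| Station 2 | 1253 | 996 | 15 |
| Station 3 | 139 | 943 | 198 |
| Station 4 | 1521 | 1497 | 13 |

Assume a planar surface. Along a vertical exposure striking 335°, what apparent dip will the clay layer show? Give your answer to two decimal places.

Let the plane be z = a·easting + b·northing + c.
Station 3−Station 2: −1114a − 53b = 183;  Station 4−Station 2: 268a + 501b = −2.
Solving gives a = −0.16837, b = 0.08607.
Unit vector along 335° is (sin 335°, cos 335°) = (-0.4226, 0.9063).
Slope in that direction = a·(-0.4226) + b·(0.9063) = 0.14916.
Apparent dip = arctan|0.14916| = 8.48° (true dip is 10.7°, so apparent ≤ true as expected).

8.48°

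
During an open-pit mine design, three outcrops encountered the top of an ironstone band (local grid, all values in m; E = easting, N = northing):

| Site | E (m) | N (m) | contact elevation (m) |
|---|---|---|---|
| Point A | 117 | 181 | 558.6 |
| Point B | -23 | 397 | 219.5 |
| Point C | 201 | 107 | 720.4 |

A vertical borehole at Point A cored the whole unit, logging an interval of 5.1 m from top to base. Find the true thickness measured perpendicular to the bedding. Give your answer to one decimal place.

Let the plane be z = a·E + b·N + c.
Point B−Point A: −140a + 216b = −339.1;  Point C−Point A: 84a − 74b = 161.8.
Solving gives a = 1.26611, b = −0.74928.
|∇z| = √(a²+b²) = 1.47121, so dip δ = arctan(1.47121) = 55.80°.
True thickness = vertical thickness × cos δ = 5.1 × cos 55.80° = 2.9 m.

2.9 m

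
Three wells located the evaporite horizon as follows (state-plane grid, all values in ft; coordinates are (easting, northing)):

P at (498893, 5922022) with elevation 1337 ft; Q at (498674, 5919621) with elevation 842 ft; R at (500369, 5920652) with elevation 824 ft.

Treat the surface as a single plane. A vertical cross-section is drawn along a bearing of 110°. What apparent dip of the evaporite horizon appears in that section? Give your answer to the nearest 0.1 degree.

11.9°

Two edge vectors: P→Q = (-219, -2401, -495), P→R = (1476, -1370, -513).
Normal n = (P→Q) × (P→R) = (553563, -842967, 3843906).
So ∂z/∂E = −n_x/n_z = −0.14401 and ∂z/∂N = −n_y/n_z = 0.21930.
Unit vector along 110° is (sin 110°, cos 110°) = (0.9397, -0.3420).
Slope in that direction = a·(0.9397) + b·(-0.3420) = −0.21033.
Apparent dip = arctan|0.21033| = 11.9° (true dip is 14.7°, so apparent ≤ true as expected).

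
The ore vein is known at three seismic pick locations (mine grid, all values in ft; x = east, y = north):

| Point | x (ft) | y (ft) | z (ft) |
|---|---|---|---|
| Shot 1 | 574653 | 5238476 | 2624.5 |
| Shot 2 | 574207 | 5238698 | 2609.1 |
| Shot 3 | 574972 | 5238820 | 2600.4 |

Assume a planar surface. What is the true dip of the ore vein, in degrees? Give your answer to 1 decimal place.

Two edge vectors: Shot 1→Shot 2 = (-446, 222, -15.4), Shot 1→Shot 3 = (319, 344, -24.1).
Normal n = (Shot 1→Shot 2) × (Shot 1→Shot 3) = (-52.6, -15661.2, -224242).
So ∂z/∂x = −n_x/n_z = −0.00023 and ∂z/∂y = −n_y/n_z = −0.06984.
Gradient magnitude |∇z| = √(a² + b²) = √(0.00000 + 0.00488) = 0.06984.
True dip = arctan(0.06984) = 4.0°, dipping toward N (azimuth ≈ 000°).

4.0°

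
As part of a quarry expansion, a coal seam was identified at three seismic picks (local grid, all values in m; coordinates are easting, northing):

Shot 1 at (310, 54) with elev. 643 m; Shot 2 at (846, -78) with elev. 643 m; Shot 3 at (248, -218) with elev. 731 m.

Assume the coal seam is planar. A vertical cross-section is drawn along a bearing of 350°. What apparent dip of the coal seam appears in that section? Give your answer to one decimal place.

16.1°

Two edge vectors: Shot 1→Shot 2 = (536, -132, 0), Shot 1→Shot 3 = (-62, -272, 88).
Normal n = (Shot 1→Shot 2) × (Shot 1→Shot 3) = (-11616, -47168, -153976).
So ∂z/∂easting = −n_x/n_z = −0.07544 and ∂z/∂northing = −n_y/n_z = −0.30633.
Unit vector along 350° is (sin 350°, cos 350°) = (-0.1736, 0.9848).
Slope in that direction = a·(-0.1736) + b·(0.9848) = −0.28858.
Apparent dip = arctan|0.28858| = 16.1° (true dip is 17.5°, so apparent ≤ true as expected).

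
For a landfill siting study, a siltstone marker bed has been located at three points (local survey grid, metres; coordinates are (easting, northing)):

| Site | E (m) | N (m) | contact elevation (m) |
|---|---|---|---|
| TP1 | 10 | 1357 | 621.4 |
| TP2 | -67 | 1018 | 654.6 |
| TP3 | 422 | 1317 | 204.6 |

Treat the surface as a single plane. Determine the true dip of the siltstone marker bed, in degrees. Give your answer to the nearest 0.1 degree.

Let the plane be z = a·E + b·N + c.
TP2−TP1: −77a − 339b = 33.2;  TP3−TP1: 412a − 40b = −416.8.
Solving gives a = −0.99913, b = 0.12900.
Gradient magnitude |∇z| = √(a² + b²) = √(0.99825 + 0.01664) = 1.00742.
True dip = arctan(1.00742) = 45.2°, dipping toward E (azimuth ≈ 097°).

45.2°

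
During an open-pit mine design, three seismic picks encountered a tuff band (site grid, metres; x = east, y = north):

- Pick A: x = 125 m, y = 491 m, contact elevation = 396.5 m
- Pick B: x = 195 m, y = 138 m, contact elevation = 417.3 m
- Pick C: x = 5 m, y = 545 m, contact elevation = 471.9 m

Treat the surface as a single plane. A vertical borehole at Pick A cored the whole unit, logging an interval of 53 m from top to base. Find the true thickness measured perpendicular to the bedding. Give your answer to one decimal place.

Two edge vectors: Pick A→Pick B = (70, -353, 20.8), Pick A→Pick C = (-120, 54, 75.4).
Normal n = (Pick A→Pick B) × (Pick A→Pick C) = (-27739.4, -7774, -38580).
So ∂z/∂x = −n_x/n_z = −0.71901 and ∂z/∂y = −n_y/n_z = −0.20150.
|∇z| = √(a²+b²) = 0.74671, so dip δ = arctan(0.74671) = 36.75°.
True thickness = vertical thickness × cos δ = 53 × cos 36.75° = 42.5 m.

42.5 m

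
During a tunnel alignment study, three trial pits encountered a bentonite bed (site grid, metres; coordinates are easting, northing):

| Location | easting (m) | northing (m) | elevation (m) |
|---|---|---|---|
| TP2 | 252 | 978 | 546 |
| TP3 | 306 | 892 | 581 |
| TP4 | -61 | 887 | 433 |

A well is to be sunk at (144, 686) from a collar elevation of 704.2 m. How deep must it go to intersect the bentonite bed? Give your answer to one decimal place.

157.5 m

Let the plane be z = a·easting + b·northing + c.
TP3−TP2: 54a − 86b = 35;  TP4−TP2: −313a − 91b = −113.
Solving gives a = 0.40535, b = −0.15246.
Then c = 546 − a·252 − b·978 = 592.96.
At (144, 686): z_contact = 58.37 − 104.59 + 592.96 = 546.74 m.
Depth below ground = 704.2 − 546.74 = 157.5 m.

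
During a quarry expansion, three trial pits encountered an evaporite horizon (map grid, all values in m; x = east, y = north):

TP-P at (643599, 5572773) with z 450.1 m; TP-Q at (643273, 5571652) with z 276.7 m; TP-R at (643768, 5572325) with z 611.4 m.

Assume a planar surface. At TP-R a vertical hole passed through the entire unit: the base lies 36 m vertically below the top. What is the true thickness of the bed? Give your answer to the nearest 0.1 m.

Two edge vectors: TP-P→TP-Q = (-326, -1121, -173.4), TP-P→TP-R = (169, -448, 161.3).
Normal n = (TP-P→TP-Q) × (TP-P→TP-R) = (-258500.5, 23279.2, 335497).
So ∂z/∂x = −n_x/n_z = 0.77050 and ∂z/∂y = −n_y/n_z = −0.06939.
|∇z| = √(a²+b²) = 0.77362, so dip δ = arctan(0.77362) = 37.73°.
True thickness = vertical thickness × cos δ = 36 × cos 37.73° = 28.5 m.

28.5 m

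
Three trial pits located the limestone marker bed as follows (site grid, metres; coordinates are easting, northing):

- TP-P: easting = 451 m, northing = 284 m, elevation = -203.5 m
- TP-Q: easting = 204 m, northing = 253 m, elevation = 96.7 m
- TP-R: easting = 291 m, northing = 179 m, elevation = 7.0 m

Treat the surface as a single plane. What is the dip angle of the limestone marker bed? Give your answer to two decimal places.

Two edge vectors: TP-P→TP-Q = (-247, -31, 300.2), TP-P→TP-R = (-160, -105, 210.5).
Normal n = (TP-P→TP-Q) × (TP-P→TP-R) = (24995.5, 3961.5, 20975).
So ∂z/∂easting = −n_x/n_z = −1.19168 and ∂z/∂northing = −n_y/n_z = −0.18887.
Gradient magnitude |∇z| = √(a² + b²) = √(1.42010 + 0.03567) = 1.20655.
True dip = arctan(1.20655) = 50.35°, dipping toward E (azimuth ≈ 081°).

50.35°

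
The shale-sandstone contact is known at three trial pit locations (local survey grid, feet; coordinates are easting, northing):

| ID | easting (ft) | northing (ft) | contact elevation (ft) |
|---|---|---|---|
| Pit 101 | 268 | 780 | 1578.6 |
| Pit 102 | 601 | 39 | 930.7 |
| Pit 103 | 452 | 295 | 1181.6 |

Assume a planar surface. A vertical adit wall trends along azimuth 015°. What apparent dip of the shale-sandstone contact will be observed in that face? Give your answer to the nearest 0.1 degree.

Two edge vectors: Pit 101→Pit 102 = (333, -741, -647.9), Pit 101→Pit 103 = (184, -485, -397).
Normal n = (Pit 101→Pit 102) × (Pit 101→Pit 103) = (-20054.5, 12987.4, -25161).
So ∂z/∂easting = −n_x/n_z = −0.79705 and ∂z/∂northing = −n_y/n_z = 0.51617.
Unit vector along 015° is (sin 15°, cos 15°) = (0.2588, 0.9659).
Slope in that direction = a·(0.2588) + b·(0.9659) = 0.29229.
Apparent dip = arctan|0.29229| = 16.3° (true dip is 43.5°, so apparent ≤ true as expected).

16.3°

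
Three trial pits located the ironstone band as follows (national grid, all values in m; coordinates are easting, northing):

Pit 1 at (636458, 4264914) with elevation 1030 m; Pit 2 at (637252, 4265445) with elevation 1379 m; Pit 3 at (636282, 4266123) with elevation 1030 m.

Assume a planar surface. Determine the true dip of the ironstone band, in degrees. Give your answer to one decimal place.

22.0°

Two edge vectors: Pit 1→Pit 2 = (794, 531, 349), Pit 1→Pit 3 = (-176, 1209, 0).
Normal n = (Pit 1→Pit 2) × (Pit 1→Pit 3) = (-421941, -61424, 1053402).
So ∂z/∂easting = −n_x/n_z = 0.40055 and ∂z/∂northing = −n_y/n_z = 0.05831.
Gradient magnitude |∇z| = √(a² + b²) = √(0.16044 + 0.00340) = 0.40477.
True dip = arctan(0.40477) = 22.0°, dipping toward W (azimuth ≈ 262°).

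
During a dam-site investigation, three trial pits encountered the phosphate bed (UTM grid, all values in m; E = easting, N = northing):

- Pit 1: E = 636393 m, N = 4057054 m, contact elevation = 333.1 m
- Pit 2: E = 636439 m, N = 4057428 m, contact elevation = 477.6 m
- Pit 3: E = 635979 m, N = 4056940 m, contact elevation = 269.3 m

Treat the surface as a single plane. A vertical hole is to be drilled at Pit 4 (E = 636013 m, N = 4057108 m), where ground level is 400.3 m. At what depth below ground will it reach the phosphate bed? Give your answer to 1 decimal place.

65.4 m

Two edge vectors: Pit 1→Pit 2 = (46, 374, 144.5), Pit 1→Pit 3 = (-414, -114, -63.8).
Normal n = (Pit 1→Pit 2) × (Pit 1→Pit 3) = (-7388.2, -56888.2, 149592).
So ∂z/∂E = −n_x/n_z = 0.049389005 and ∂z/∂N = −n_y/n_z = 0.380289053.
Intercept c from Pit 1: 333.1 − 31430.82 − 1542853.22 = −1573950.94.
At (636013, 4057108): z_contact = 31412.05 + 1542873.76 − 1573950.94 = 334.87 m.
Depth below ground = 400.3 − 334.87 = 65.4 m.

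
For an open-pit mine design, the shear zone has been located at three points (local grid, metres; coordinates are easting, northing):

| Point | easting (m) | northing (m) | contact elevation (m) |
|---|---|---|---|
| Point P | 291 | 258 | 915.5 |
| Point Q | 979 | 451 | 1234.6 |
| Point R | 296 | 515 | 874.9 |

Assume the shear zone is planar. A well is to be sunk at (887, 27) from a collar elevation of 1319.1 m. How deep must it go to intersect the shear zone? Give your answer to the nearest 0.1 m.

Two edge vectors: Point P→Point Q = (688, 193, 319.1), Point P→Point R = (5, 257, -40.6).
Normal n = (Point P→Point Q) × (Point P→Point R) = (-89844.5, 29528.3, 175851).
So ∂z/∂easting = −n_x/n_z = 0.51091 and ∂z/∂northing = −n_y/n_z = −0.16792.
Intercept c from Point P: 915.5 − 148.68 + 43.32 = 810.15.
At (887, 27): z_contact = 453.18 − 4.53 + 810.15 = 1258.79 m.
Depth below ground = 1319.1 − 1258.79 = 60.3 m.

60.3 m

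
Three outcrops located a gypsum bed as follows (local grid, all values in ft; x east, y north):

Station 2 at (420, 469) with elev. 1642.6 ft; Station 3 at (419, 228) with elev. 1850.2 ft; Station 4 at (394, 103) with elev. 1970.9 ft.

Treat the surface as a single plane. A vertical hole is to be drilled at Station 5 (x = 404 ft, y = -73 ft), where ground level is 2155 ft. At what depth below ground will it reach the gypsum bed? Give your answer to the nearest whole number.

38 ft

Two edge vectors: Station 2→Station 3 = (-1, -241, 207.6), Station 2→Station 4 = (-26, -366, 328.3).
Normal n = (Station 2→Station 3) × (Station 2→Station 4) = (-3138.7, -5069.3, -5900).
So ∂z/∂x = −n_x/n_z = −0.53198 and ∂z/∂y = −n_y/n_z = −0.85920.
Intercept c from Station 2: 1642.6 + 223.43 + 402.97 = 2269.00.
At (404, -73): z_contact = −214.9 + 62.7 + 2269.00 = 2116.8 ft.
Depth below ground = 2155 − 2116.8 = 38 ft.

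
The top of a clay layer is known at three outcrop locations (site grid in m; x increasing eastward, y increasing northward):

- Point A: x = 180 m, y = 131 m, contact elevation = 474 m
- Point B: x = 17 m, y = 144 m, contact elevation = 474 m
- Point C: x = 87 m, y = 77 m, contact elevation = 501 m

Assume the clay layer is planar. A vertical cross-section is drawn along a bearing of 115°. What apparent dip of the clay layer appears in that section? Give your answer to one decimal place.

Let the plane be z = a·x + b·y + c.
Point B−Point A: −163a + 13b = 0;  Point C−Point A: −93a − 54b = 27.
Solving gives a = −0.03506, b = −0.43962.
Unit vector along 115° is (sin 115°, cos 115°) = (0.9063, -0.4226).
Slope in that direction = a·(0.9063) + b·(-0.4226) = 0.15401.
Apparent dip = arctan|0.15401| = 8.8° (true dip is 23.8°, so apparent ≤ true as expected).

8.8°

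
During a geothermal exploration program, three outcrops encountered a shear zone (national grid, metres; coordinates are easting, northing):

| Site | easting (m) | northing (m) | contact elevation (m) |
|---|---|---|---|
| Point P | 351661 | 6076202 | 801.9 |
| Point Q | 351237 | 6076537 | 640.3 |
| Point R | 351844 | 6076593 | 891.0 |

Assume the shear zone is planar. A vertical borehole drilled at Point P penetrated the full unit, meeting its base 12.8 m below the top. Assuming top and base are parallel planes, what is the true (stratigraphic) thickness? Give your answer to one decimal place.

Two edge vectors: Point P→Point Q = (-424, 335, -161.6), Point P→Point R = (183, 391, 89.1).
Normal n = (Point P→Point Q) × (Point P→Point R) = (93034.1, 8205.6, -227089).
So ∂z/∂easting = −n_x/n_z = 0.40968 and ∂z/∂northing = −n_y/n_z = 0.03613.
|∇z| = √(a²+b²) = 0.41127, so dip δ = arctan(0.41127) = 22.36°.
True thickness = vertical thickness × cos δ = 12.8 × cos 22.36° = 11.8 m.

11.8 m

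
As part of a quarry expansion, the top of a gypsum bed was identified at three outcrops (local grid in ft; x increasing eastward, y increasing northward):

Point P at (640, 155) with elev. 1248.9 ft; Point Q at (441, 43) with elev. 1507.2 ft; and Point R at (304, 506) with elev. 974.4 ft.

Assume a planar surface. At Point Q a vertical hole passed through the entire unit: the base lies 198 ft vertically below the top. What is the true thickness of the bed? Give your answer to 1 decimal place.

113.5 ft

Let the plane be z = a·x + b·y + c.
Point Q−Point P: −199a − 112b = 258.3;  Point R−Point P: −336a + 351b = −274.5.
Solving gives a = −0.55749, b = −1.31571.
|∇z| = √(a²+b²) = 1.42895, so dip δ = arctan(1.42895) = 55.02°.
True thickness = vertical thickness × cos δ = 198 × cos 55.02° = 113.5 ft.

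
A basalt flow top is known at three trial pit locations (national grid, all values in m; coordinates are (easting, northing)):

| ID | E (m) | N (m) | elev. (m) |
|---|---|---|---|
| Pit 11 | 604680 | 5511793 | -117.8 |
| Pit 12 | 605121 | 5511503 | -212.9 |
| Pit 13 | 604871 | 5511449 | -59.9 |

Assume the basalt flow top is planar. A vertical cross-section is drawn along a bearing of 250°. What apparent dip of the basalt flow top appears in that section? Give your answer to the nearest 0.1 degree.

32.5°

Two edge vectors: Pit 11→Pit 12 = (441, -290, -95.1), Pit 11→Pit 13 = (191, -344, 57.9).
Normal n = (Pit 11→Pit 12) × (Pit 11→Pit 13) = (-49505.4, -43698, -96314).
So ∂z/∂E = −n_x/n_z = −0.51400 and ∂z/∂N = −n_y/n_z = −0.45370.
Unit vector along 250° is (sin 250°, cos 250°) = (-0.9397, -0.3420).
Slope in that direction = a·(-0.9397) + b·(-0.3420) = 0.63818.
Apparent dip = arctan|0.63818| = 32.5° (true dip is 34.4°, so apparent ≤ true as expected).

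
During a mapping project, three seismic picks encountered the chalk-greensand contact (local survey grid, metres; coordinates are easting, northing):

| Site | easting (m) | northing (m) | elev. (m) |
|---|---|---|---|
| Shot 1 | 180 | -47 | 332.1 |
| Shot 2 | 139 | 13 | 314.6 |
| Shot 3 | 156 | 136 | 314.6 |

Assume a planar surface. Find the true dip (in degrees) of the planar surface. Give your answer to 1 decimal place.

19.7°

Two edge vectors: Shot 1→Shot 2 = (-41, 60, -17.5), Shot 1→Shot 3 = (-24, 183, -17.5).
Normal n = (Shot 1→Shot 2) × (Shot 1→Shot 3) = (2152.5, -297.5, -6063).
So ∂z/∂easting = −n_x/n_z = 0.35502 and ∂z/∂northing = −n_y/n_z = −0.04907.
Gradient magnitude |∇z| = √(a² + b²) = √(0.12604 + 0.00241) = 0.35840.
True dip = arctan(0.35840) = 19.7°, dipping toward W (azimuth ≈ 278°).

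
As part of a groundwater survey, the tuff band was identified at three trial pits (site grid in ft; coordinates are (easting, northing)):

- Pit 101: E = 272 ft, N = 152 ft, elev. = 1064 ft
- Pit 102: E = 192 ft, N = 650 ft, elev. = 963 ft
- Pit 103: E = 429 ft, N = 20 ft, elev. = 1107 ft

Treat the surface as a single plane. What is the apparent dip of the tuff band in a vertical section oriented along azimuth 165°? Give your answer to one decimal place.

Let the plane be z = a·E + b·N + c.
Pit 102−Pit 101: −80a + 498b = −101;  Pit 103−Pit 101: 157a − 132b = 43.
Solving gives a = 0.11951, b = −0.18361.
Unit vector along 165° is (sin 165°, cos 165°) = (0.2588, -0.9659).
Slope in that direction = a·(0.2588) + b·(-0.9659) = 0.20829.
Apparent dip = arctan|0.20829| = 11.8° (true dip is 12.4°, so apparent ≤ true as expected).

11.8°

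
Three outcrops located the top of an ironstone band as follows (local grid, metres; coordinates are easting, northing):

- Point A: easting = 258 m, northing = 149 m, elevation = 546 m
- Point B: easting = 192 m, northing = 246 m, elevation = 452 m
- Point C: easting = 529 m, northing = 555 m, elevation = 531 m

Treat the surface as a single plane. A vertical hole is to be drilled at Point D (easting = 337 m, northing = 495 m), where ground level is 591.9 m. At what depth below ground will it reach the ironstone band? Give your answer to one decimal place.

163.8 m

Two edge vectors: Point A→Point B = (-66, 97, -94), Point A→Point C = (271, 406, -15).
Normal n = (Point A→Point B) × (Point A→Point C) = (36709, -26464, -53083).
So ∂z/∂easting = −n_x/n_z = 0.69154 and ∂z/∂northing = −n_y/n_z = −0.49854.
Intercept c from Point A: 546 − 178.42 + 74.28 = 441.87.
At (337, 495): z_contact = 233.05 − 246.78 + 441.87 = 428.14 m.
Depth below ground = 591.9 − 428.14 = 163.8 m.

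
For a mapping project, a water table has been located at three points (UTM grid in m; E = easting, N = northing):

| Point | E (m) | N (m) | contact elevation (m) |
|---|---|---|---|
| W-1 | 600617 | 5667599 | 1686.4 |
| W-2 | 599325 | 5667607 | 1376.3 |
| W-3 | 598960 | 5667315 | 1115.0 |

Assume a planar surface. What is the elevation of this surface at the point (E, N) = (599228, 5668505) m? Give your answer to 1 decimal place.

1882.7 m

Let the plane be z = a·E + b·N + c.
W-2−W-1: −1292a + 8b = −310.1;  W-3−W-1: −1657a − 284b = −571.4.
Solving gives a = 0.243670433, b = 0.590274972.
Then c = 1686.4 − a·600617 − b·5667599 = −3490108.05.
At (599228, 5668505): z = 146014.1 + 3345976.6 − 3490108.05 = 1882.7 m.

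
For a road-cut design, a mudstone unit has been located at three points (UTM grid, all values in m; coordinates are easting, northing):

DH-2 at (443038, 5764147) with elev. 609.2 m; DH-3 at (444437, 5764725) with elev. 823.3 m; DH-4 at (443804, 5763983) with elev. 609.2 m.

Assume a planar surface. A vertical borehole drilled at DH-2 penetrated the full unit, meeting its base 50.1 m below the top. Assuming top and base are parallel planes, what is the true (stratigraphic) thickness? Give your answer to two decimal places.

48.61 m

Two edge vectors: DH-2→DH-3 = (1399, 578, 214.1), DH-2→DH-4 = (766, -164, 0).
Normal n = (DH-2→DH-3) × (DH-2→DH-4) = (35112.4, 164000.6, -672184).
So ∂z/∂easting = −n_x/n_z = 0.05224 and ∂z/∂northing = −n_y/n_z = 0.24398.
|∇z| = √(a²+b²) = 0.24951, so dip δ = arctan(0.24951) = 14.01°.
True thickness = vertical thickness × cos δ = 50.1 × cos 14.01° = 48.61 m.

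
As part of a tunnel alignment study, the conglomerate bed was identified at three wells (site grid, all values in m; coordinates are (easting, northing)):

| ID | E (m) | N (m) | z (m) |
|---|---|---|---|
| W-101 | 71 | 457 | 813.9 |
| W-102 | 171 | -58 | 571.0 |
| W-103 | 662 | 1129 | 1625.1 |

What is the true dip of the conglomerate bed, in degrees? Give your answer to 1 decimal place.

42.4°

Let the plane be z = a·E + b·N + c.
W-102−W-101: 100a − 515b = −242.9;  W-103−W-101: 591a + 672b = 811.2.
Solving gives a = 0.68505, b = 0.60467.
Gradient magnitude |∇z| = √(a² + b²) = √(0.46929 + 0.36562) = 0.91374.
True dip = arctan(0.91374) = 42.4°, dipping toward SW (azimuth ≈ 229°).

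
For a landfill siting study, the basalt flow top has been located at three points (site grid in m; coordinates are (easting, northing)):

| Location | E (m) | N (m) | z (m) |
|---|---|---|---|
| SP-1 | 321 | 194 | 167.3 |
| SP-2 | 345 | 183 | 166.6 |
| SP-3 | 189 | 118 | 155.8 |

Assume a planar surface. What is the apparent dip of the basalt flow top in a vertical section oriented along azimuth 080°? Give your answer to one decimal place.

Let the plane be z = a·E + b·N + c.
SP-2−SP-1: 24a − 11b = −0.7;  SP-3−SP-1: −132a − 76b = −11.5.
Solving gives a = 0.02237, b = 0.11245.
Unit vector along 080° is (sin 80°, cos 80°) = (0.9848, 0.1736).
Slope in that direction = a·(0.9848) + b·(0.1736) = 0.04156.
Apparent dip = arctan|0.04156| = 2.4° (true dip is 6.5°, so apparent ≤ true as expected).

2.4°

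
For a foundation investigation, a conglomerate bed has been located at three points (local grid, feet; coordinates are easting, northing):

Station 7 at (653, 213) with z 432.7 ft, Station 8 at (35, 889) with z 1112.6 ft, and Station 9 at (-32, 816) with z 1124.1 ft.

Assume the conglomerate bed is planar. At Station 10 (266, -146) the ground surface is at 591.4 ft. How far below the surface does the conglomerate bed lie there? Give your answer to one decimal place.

65.6 ft

Two edge vectors: Station 7→Station 8 = (-618, 676, 679.9), Station 7→Station 9 = (-685, 603, 691.4).
Normal n = (Station 7→Station 8) × (Station 7→Station 9) = (57406.7, -38446.3, 90406).
So ∂z/∂easting = −n_x/n_z = −0.63499 and ∂z/∂northing = −n_y/n_z = 0.42526.
Intercept c from Station 7: 432.7 + 414.65 − 90.58 = 756.77.
At (266, -146): z_contact = −168.91 − 62.09 + 756.77 = 525.77 ft.
Depth below ground = 591.4 − 525.77 = 65.6 ft.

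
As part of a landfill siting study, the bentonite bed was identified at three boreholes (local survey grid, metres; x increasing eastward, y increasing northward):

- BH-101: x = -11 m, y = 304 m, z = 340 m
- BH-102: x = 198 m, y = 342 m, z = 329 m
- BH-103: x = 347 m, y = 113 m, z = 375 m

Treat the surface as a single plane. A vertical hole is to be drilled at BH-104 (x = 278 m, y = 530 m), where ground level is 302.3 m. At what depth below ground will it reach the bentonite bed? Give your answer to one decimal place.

14.0 m

Two edge vectors: BH-101→BH-102 = (209, 38, -11), BH-101→BH-103 = (358, -191, 35).
Normal n = (BH-101→BH-102) × (BH-101→BH-103) = (-771, -11253, -53523).
So ∂z/∂x = −n_x/n_z = −0.01441 and ∂z/∂y = −n_y/n_z = −0.21025.
Intercept c from BH-101: 340 − 0.16 + 63.91 = 403.76.
At (278, 530): z_contact = −4.00 − 111.43 + 403.76 = 288.32 m.
Depth below ground = 302.3 − 288.32 = 14.0 m.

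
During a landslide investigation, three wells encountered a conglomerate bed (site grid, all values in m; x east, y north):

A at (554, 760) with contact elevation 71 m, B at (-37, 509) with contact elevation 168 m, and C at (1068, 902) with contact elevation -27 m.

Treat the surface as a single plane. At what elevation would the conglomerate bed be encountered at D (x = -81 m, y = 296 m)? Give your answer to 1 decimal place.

140.5 m

Let the plane be z = a·x + b·y + c.
B−A: −591a − 251b = 97;  C−A: 514a + 142b = −98.
Solving gives a = −0.240043, b = 0.178746.
Then c = 71 − a·554 − b·760 = 68.14.
At (-81, 296): z = 19.4 + 52.9 + 68.14 = 140.5 m.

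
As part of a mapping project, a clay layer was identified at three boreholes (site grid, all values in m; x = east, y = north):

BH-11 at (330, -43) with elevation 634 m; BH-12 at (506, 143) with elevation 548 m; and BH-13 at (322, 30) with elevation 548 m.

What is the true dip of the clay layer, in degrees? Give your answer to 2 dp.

Two edge vectors: BH-11→BH-12 = (176, 186, -86), BH-11→BH-13 = (-8, 73, -86).
Normal n = (BH-11→BH-12) × (BH-11→BH-13) = (-9718, 15824, 14336).
So ∂z/∂x = −n_x/n_z = 0.67787 and ∂z/∂y = −n_y/n_z = −1.10379.
Gradient magnitude |∇z| = √(a² + b²) = √(0.45951 + 1.21836) = 1.29533.
True dip = arctan(1.29533) = 52.33°, dipping toward NNW (azimuth ≈ 328°).

52.33°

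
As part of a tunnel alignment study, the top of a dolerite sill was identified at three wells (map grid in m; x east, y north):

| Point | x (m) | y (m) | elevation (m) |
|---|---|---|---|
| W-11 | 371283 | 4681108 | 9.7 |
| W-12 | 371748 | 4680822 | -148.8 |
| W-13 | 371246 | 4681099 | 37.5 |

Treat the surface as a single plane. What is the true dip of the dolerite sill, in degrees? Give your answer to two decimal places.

38.48°

Two edge vectors: W-11→W-12 = (465, -286, -158.5), W-11→W-13 = (-37, -9, 27.8).
Normal n = (W-11→W-12) × (W-11→W-13) = (-9377.3, -7062.5, -14767).
So ∂z/∂x = −n_x/n_z = −0.63502 and ∂z/∂y = −n_y/n_z = −0.47826.
Gradient magnitude |∇z| = √(a² + b²) = √(0.40325 + 0.22873) = 0.79497.
True dip = arctan(0.79497) = 38.48°, dipping toward NE (azimuth ≈ 053°).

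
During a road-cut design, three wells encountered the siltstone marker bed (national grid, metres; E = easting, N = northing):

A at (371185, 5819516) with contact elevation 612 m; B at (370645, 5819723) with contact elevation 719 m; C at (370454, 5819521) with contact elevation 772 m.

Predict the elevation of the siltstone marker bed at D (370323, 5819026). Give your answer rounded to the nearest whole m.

828 m

Let the plane be z = a·E + b·N + c.
B−A: −540a + 207b = 107;  C−A: −731a + 5b = 160.
Solving gives a = −0.21925486, b = −0.05506100.
Then c = 612 − a·371185 − b·5819516 = 402424.46.
At (370323, 5819026): z = −81195.1 − 320401.4 + 402424.46 = 828.0 m.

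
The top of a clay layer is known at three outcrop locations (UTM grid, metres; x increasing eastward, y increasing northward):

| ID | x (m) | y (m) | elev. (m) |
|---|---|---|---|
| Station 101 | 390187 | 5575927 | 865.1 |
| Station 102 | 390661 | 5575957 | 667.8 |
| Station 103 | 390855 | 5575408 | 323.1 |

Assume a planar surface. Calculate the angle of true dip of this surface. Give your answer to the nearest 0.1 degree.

Let the plane be z = a·x + b·y + c.
Station 102−Station 101: 474a + 30b = −197.3;  Station 103−Station 101: 668a − 519b = −542.
Solving gives a = −0.44601, b = 0.47026.
Gradient magnitude |∇z| = √(a² + b²) = √(0.19892 + 0.22115) = 0.64813.
True dip = arctan(0.64813) = 32.9°, dipping toward SE (azimuth ≈ 137°).

32.9°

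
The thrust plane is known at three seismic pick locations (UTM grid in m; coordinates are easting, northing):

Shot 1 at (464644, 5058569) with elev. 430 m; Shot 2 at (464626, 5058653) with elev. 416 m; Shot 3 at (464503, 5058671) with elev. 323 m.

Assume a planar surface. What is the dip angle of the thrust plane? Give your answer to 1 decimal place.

37.1°

Two edge vectors: Shot 1→Shot 2 = (-18, 84, -14), Shot 1→Shot 3 = (-141, 102, -107).
Normal n = (Shot 1→Shot 2) × (Shot 1→Shot 3) = (-7560, 48, 10008).
So ∂z/∂easting = −n_x/n_z = 0.75540 and ∂z/∂northing = −n_y/n_z = −0.00480.
Gradient magnitude |∇z| = √(a² + b²) = √(0.57062 + 0.00002) = 0.75541.
True dip = arctan(0.75541) = 37.1°, dipping toward W (azimuth ≈ 270°).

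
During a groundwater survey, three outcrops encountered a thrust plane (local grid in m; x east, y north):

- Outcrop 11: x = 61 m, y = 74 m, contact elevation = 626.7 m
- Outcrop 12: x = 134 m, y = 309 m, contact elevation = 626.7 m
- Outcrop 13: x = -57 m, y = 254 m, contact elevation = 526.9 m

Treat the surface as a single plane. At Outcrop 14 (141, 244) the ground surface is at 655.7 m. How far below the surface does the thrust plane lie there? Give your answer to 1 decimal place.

13.4 m

Let the plane be z = a·x + b·y + c.
Outcrop 12−Outcrop 11: 73a + 235b = 0;  Outcrop 13−Outcrop 11: −118a + 180b = −99.8.
Solving gives a = 0.57384, b = −0.17826.
Then c = 626.7 − a·61 − b·74 = 604.89.
At (141, 244): z_contact = 80.91 − 43.49 + 604.89 = 642.30 m.
Depth below ground = 655.7 − 642.30 = 13.4 m.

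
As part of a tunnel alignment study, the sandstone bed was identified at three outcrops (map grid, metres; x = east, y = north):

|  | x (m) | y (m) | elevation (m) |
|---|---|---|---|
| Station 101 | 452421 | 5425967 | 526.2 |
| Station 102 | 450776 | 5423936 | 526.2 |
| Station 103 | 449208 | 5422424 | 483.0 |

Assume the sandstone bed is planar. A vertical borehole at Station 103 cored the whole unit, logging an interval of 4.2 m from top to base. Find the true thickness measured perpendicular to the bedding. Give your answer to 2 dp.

Let the plane be z = a·x + b·y + c.
Station 102−Station 101: −1645a − 2031b = 0;  Station 103−Station 101: −3213a − 3543b = −43.2.
Solving gives a = 0.12581, b = −0.10190.
|∇z| = √(a²+b²) = 0.16191, so dip δ = arctan(0.16191) = 9.20°.
True thickness = vertical thickness × cos δ = 4.2 × cos 9.20° = 4.15 m.

4.15 m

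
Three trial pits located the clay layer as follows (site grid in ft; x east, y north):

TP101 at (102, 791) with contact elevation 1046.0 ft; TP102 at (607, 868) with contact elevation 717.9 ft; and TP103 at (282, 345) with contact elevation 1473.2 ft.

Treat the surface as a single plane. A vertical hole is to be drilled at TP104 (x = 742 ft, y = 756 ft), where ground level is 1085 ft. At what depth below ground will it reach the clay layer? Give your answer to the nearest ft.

302 ft

Two edge vectors: TP101→TP102 = (505, 77, -328.1), TP101→TP103 = (180, -446, 427.2).
Normal n = (TP101→TP102) × (TP101→TP103) = (-113438.2, -274794, -239090).
So ∂z/∂x = −n_x/n_z = −0.47446 and ∂z/∂y = −n_y/n_z = −1.14933.
Intercept c from TP101: 1046 + 48.39 + 909.12 = 2003.52.
At (742, 756): z_contact = −352.0 − 868.9 + 2003.52 = 782.6 ft.
Depth below ground = 1085 − 782.6 = 302 ft.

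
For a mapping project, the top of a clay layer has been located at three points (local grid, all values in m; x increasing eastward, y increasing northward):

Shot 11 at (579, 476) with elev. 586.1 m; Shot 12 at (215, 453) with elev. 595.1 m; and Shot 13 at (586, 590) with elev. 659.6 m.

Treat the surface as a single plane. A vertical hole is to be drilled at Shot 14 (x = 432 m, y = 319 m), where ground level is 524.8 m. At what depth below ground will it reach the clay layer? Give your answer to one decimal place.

Two edge vectors: Shot 11→Shot 12 = (-364, -23, 9), Shot 11→Shot 13 = (7, 114, 73.5).
Normal n = (Shot 11→Shot 12) × (Shot 11→Shot 13) = (-2716.5, 26817, -41335).
So ∂z/∂x = −n_x/n_z = −0.06572 and ∂z/∂y = −n_y/n_z = 0.64877.
Intercept c from Shot 11: 586.1 + 38.05 − 308.82 = 315.34.
At (432, 319): z_contact = −28.39 + 206.96 + 315.34 = 493.90 m.
Depth below ground = 524.8 − 493.90 = 30.9 m.

30.9 m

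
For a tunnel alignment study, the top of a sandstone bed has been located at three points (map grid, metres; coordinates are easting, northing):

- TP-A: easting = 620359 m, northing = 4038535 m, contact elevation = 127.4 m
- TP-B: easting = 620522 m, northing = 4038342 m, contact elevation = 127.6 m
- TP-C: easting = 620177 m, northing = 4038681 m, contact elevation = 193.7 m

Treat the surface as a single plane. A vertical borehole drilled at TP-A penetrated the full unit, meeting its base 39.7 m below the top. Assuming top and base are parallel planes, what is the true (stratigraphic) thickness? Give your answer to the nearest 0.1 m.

22.2 m

Let the plane be z = a·easting + b·northing + c.
TP-B−TP-A: 163a − 193b = 0.2;  TP-C−TP-A: −182a + 146b = 66.3.
Solving gives a = −1.13216, b = −0.95721.
|∇z| = √(a²+b²) = 1.48258, so dip δ = arctan(1.48258) = 56.00°.
True thickness = vertical thickness × cos δ = 39.7 × cos 56.00° = 22.2 m.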